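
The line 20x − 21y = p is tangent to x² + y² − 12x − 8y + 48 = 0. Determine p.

For a tangent, require d(centre, line) = r = 2.
|20·6 − 21·4 − p| / √841 = 2
|p − (36)| = 2·29, so p = 94 or p = −22.

p = −22 or p = 94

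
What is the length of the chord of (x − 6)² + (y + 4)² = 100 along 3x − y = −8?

The distance from (6, −4) to the line is 30/√10, and r² = 100.
Chord = 2√(r² − d²) = 2·√(10) = 2√10.

2√10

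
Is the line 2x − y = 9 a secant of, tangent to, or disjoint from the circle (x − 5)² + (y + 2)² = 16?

d² = (2·5 − 1·(−2) − (9))²/5 = 9/5; r² = 16.
Since d² < r², the line cuts the circle twice.

secant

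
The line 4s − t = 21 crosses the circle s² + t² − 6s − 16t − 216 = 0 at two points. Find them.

Substitute t = 4s − 21:
17s² − 238s + 561 = 0  ⟹  s² − 14s + 33 = 0
s = 11 or s = 3, giving (11, 23) and (3, −9).

(3, −9) and (11, 23)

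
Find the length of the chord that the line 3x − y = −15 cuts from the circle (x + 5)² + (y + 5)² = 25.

3√10

Centre (−5, −5), r² = 25. Perpendicular distance d from centre to line = |5| / √10 = 5/√10.
Chord = 2√(r² − d²) = 2·√(45/2) = 3√10.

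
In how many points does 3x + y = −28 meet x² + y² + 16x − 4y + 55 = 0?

2

Centre (−8, 2), r² = 13. Distance² from centre to line = (6)²/10 = 18/5.
Since d² < r², the line cuts the circle twice.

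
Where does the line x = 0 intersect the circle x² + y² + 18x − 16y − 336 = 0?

The line gives x = 0. Substituting into the circle:
y² − 16y − 336 = 0
y = 28 or y = −12, giving (0, 28) and (0, −12).

(0, −12) and (0, 28)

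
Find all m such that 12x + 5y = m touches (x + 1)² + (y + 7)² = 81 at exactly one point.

The line touches the circle iff its distance from (−1, −7) is 9:
|12·(−1) + 5·(−7) − m| / √169 = 9
|m − (−47)| = 9·13, so m = 70 or m = −164.

m = −164 or m = 70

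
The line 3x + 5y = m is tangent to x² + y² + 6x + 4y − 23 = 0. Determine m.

m = −19 ± 6√34

Tangency holds when the distance from the centre (−3, −2) to the line equals the radius 6:
|3·(−3) + 5·(−2) − m| / √34 = 6
|m − (−19)| = 6√34.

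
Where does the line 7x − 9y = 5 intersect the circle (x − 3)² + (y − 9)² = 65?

(2, 1) and (11, 8)

Substitute y = (−5 + 7x)/9:
130x² − 1690x + 2860 = 0  ⟹  x² − 13x + 22 = 0
x = 11 or x = 2, giving (11, 8) and (2, 1).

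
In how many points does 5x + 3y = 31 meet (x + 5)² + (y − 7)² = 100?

2

d² = (5·(−5) + 3·7 − (31))²/34 = 1225/34; r² = 100.
Since d² < r², the line cuts the circle twice.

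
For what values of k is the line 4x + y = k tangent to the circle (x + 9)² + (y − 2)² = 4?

k = −34 ± 2√17

The line touches the circle iff its distance from (−9, 2) is 2:
|4·(−9) + 1·2 − k| / √17 = 2
|k − (−34)| = 2√17.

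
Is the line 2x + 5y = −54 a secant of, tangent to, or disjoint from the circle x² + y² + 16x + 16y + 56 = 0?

secant

Substituting the line into the circle gives 29x² + 456x − 4 = 0.
Discriminant = (456)² − 4·29·(−4) = 208400 > 0.
Two real roots: the line is a secant.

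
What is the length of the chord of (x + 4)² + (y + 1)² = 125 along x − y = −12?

13√2

From the line, y = x + 12. Substituting:
2x² + 34x + 60 = 0  ⟹  x² + 17x + 30 = 0
x = −2 or x = −15, giving (−2, 10) and (−15, −3).
|(−2, 10) − (−15, −3)| = √((13)² + (13)²) = 13√2.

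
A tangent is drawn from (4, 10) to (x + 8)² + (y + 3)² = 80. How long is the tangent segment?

The centre is (−8, −3) and r = 4√5. The square of the distance from P to the centre is 144 + 169 = 313.
The tangent meets the radius at right angles, so tangent² = |PO|² − r² = 313 − 80 = 233.

√233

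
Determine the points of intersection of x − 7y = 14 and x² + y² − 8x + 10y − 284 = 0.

(−14, −4) and (21, 1)

Express y = (−14 + x)/7 and substitute into the circle:
50x² − 350x − 14700 = 0  ⟹  x² − 7x − 294 = 0
x = 21 or x = −14, giving (21, 1) and (−14, −4).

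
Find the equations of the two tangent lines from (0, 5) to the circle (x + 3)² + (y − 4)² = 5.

Write the tangent as mx − y + (5 − m·(0)) = 0 and set its distance from the centre to √5:
(−3m − (−1))² = 5(m² + 1)
2m² − 3m − 2 = 0, so m = 2 or m = −1/2.
With m = 2: 2x − y = −5. With m = −1/2: x + 2y = 10.

2x − y = −5 and x + 2y = 10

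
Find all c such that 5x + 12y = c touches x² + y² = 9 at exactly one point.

Tangency holds when the distance from the centre (0, 0) to the line equals the radius 3:
|5·0 + 12·0 − c| / √169 = 3
|c| = 3·13, so c = 39 or c = −39.

c = −39 or c = 39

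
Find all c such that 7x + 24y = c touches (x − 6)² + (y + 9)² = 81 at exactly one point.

c = −399 or c = 51

The line touches the circle iff its distance from (6, −9) is 9:
|7·6 + 24·(−9) − c| / √625 = 9
|c − (−174)| = 9·25, so c = 51 or c = −399.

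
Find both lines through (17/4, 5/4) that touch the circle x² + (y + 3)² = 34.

5x + 3y = 25 and 3x + 5y = 19

Let a tangent through (17/4, 5/4) have slope m. Its distance from (0, −3) must equal √34:
(−17/4m − (−17/4))² = 34(m² + 1)
15m² + 34m + 15 = 0, so m = −5/3 or m = −3/5.
With m = −5/3: 5x + 3y = 25. With m = −3/5: 3x + 5y = 19.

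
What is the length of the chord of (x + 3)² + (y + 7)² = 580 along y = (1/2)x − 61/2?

8√5

From the line, y = (−61 + x)/2. Substituting:
5x² − 70x − 75 = 0  ⟹  x² − 14x − 15 = 0
x = 15 or x = −1, giving (15, −23) and (−1, −31).
Chord length = distance between (15, −23) and (−1, −31) = √320 = 8√5.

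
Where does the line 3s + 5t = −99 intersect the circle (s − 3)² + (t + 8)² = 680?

Substitute t = (−99 − 3s)/5:
34s² + 204s − 13294 = 0  ⟹  s² + 6s − 391 = 0
s = 17 or s = −23, giving (17, −30) and (−23, −6).

(−23, −6) and (17, −30)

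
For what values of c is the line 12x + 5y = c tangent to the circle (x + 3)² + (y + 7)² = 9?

c = −110 or c = −32

The line touches the circle iff its distance from (−3, −7) is 3:
|12·(−3) + 5·(−7) − c| / √169 = 3
|c − (−71)| = 3·13, so c = −32 or c = −110.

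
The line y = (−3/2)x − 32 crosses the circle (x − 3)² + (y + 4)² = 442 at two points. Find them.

Substitute y = (−64 − 3x)/2:
13x² + 312x + 1404 = 0  ⟹  x² + 24x + 108 = 0
x = −6 or x = −18, giving (−6, −23) and (−18, −5).

(−18, −5) and (−6, −23)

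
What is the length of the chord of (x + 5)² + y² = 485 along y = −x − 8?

31√2

The distance from (−5, 0) to the line is 3/√2, and r² = 485.
Half the chord is √(r² − d²) = √(961/2), so the full chord is 31√2.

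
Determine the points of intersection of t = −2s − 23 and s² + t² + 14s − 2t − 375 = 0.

(−20, 17) and (−2, −19)

From the line, t = −2s − 23. Substituting:
5s² + 110s + 200 = 0  ⟹  s² + 22s + 40 = 0
s = −2 or s = −20, giving (−2, −19) and (−20, 17).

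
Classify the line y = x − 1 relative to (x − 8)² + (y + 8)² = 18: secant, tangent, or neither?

neither

Substituting the line into the circle gives 2x² − 2x + 95 = 0.
Discriminant = (−2)² − 4·2·(95) = −756 < 0.
No real roots: the line does not meet the circle.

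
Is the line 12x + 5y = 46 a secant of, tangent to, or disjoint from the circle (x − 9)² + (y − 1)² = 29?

secant

d² = (12·9 + 5·1 − (46))²/169 = 4489/169; r² = 29.
Since d² < r², the line cuts the circle twice.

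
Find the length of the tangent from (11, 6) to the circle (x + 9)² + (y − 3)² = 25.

8√6

Centre (−9, 3), r² = 25. |PO|² = (20)² + (3)² = 409.
Power of the point: PT² = |PO|² − r² = 384, so PT = 8√6.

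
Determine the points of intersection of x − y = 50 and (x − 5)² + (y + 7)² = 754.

(20, −30) and (28, −22)

Express y = x − 50 and substitute into the circle:
2x² − 96x + 1120 = 0  ⟹  x² − 48x + 560 = 0
x = 28 or x = 20, giving (28, −22) and (20, −30).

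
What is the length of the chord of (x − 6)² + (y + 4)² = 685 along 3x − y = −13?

Substitute y = 3x + 13:
10x² + 90x − 360 = 0  ⟹  x² + 9x − 36 = 0
x = 3 or x = −12, giving (3, 22) and (−12, −23).
|(3, 22) − (−12, −23)| = √((15)² + (45)²) = 15√10.

15√10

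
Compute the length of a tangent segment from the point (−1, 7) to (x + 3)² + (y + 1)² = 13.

With centre O = (−3, −1), |OP|² = 68 and r² = 13.
The tangent meets the radius at right angles, so tangent² = |PO|² − r² = 68 − 13 = 55.

√55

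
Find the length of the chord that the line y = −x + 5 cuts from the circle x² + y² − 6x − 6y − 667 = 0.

37√2

The distance from (3, 3) to the line is 1/√2, and r² = 685.
Chord = 2√(r² − d²) = 2·√(1369/2) = 37√2.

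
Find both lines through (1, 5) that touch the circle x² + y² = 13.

3x + 2y = 13 and 2x − 3y = −13

A line y − (5) = m(x − (1)) is tangent when its distance from (0, 0) is √13:
[m·(−1) − (−5)]² = 13(m² + 1)
6m² + 5m − 6 = 0, so m = −3/2 or m = 2/3.
Through (1, 5) these give 3x + 2y = 13 and 2x − 3y = −13.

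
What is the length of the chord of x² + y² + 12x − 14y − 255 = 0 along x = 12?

8

Centre (−6, 7), r² = 340. Perpendicular distance d from centre to line = |−18| / √1 = 18.
Half the chord is √(r² − d²) = √(16), so the full chord is 8.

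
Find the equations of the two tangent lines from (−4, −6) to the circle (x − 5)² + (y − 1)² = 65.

A line y − (−6) = m(x − (−4)) is tangent when its distance from (5, 1) is √65:
[m·(9) − (7)]² = 65(m² + 1)
8m² − 63m − 8 = 0, so m = 8 or m = −1/8.
Through (−4, −6) these give 8x − y = −26 and x + 8y = −52.

8x − y = −26 and x + 8y = −52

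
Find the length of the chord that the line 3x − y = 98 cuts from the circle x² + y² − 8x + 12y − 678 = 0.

Centre (4, −6), r² = 730. Perpendicular distance d from centre to line = |−80| / √10 = 80/√10.
Chord = 2√(r² − d²) = 2·√(90) = 6√10.

6√10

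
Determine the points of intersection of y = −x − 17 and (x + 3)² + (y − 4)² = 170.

(−14, −3) and (−10, −7)

From the line, y = −x − 17. Substituting:
2x² + 48x + 280 = 0  ⟹  x² + 24x + 140 = 0
x = −10 or x = −14, giving (−10, −7) and (−14, −3).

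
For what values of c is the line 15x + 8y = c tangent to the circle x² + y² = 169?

c = −221 or c = 221

For a tangent, require d(centre, line) = r = 13.
|15·0 + 8·0 − c| / √289 = 13
|c| = 13·17, so c = 221 or c = −221.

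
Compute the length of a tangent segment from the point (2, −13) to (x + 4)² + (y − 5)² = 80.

2√70

With centre O = (−4, 5), |OP|² = 360 and r² = 80.
By the tangent–radius right angle, tangent length = √(|PO|² − r²) = √280 = 2√70.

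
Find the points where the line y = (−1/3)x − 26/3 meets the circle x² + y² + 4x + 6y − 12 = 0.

From the line, y = (−26 − x)/3. Substituting:
10x² + 70x + 100 = 0  ⟹  x² + 7x + 10 = 0
x = −2 or x = −5, giving (−2, −8) and (−5, −7).

(−5, −7) and (−2, −8)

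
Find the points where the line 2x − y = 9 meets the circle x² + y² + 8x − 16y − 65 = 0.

From the line, y = 2x − 9. Substituting:
5x² − 60x + 160 = 0  ⟹  x² − 12x + 32 = 0
x = 8 or x = 4, giving (8, 7) and (4, −1).

(4, −1) and (8, 7)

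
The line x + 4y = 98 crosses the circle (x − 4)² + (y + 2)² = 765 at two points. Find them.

Substitute y = (98 − x)/4:
17x² − 340x − 748 = 0  ⟹  x² − 20x − 44 = 0
x = 22 or x = −2, giving (22, 19) and (−2, 25).

(−2, 25) and (22, 19)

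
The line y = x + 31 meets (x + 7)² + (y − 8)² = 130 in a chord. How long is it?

The distance from (−7, 8) to the line is 16/√2, and r² = 130.
Chord = 2√(r² − d²) = 2·√(2) = 2√2.

2√2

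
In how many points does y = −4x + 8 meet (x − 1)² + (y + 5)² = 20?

2

Centre (1, −5), r² = 20. Distance² from centre to line = (−9)²/17 = 81/17.
Since d² < r², the line cuts the circle twice.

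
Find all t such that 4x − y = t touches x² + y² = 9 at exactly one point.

t = ±3√17

Tangency holds when the distance from the centre (0, 0) to the line equals the radius 3:
|4·0 − 1·0 − t| / √17 = 3
|t| = 3√17.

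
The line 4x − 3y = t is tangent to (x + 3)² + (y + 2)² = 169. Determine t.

Tangency holds when the distance from the centre (−3, −2) to the line equals the radius 13:
|4·(−3) − 3·(−2) − t| / √25 = 13
|t − (−6)| = 13·5, so t = 59 or t = −71.

t = −71 or t = 59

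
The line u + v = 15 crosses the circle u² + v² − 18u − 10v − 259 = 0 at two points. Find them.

(−4, 19) and (23, −8)

Express v = −u + 15 and substitute into the circle:
2u² − 38u − 184 = 0  ⟹  u² − 19u − 92 = 0
u = 23 or u = −4, giving (23, −8) and (−4, 19).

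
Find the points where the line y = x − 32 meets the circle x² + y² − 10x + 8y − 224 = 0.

(16, −16) and (17, −15)

From the line, y = x − 32. Substituting:
2x² − 66x + 544 = 0  ⟹  x² − 33x + 272 = 0
x = 17 or x = 16, giving (17, −15) and (16, −16).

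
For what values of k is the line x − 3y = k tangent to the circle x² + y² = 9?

The line touches the circle iff its distance from (0, 0) is 3:
|1·0 − 3·0 − k| / √10 = 3
|k| = 3√10.

k = ±3√10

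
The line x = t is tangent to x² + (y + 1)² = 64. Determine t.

The line touches the circle iff its distance from (0, −1) is 8:
|1·0 + 0·(−1) − t| / √1 = 8
|t| = 8, so t = 8 or t = −8.

t = −8 or t = 8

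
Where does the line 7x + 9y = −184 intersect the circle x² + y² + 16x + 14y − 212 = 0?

From the line, y = (−184 − 7x)/9. Substituting:
130x² + 2990x − 6500 = 0  ⟹  x² + 23x − 50 = 0
x = 2 or x = −25, giving (2, −22) and (−25, −1).

(−25, −1) and (2, −22)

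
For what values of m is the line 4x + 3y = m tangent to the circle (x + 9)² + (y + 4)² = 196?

Tangency holds when the distance from the centre (−9, −4) to the line equals the radius 14:
|4·(−9) + 3·(−4) − m| / √25 = 14
|m − (−48)| = 14·5, so m = 22 or m = −118.

m = −118 or m = 22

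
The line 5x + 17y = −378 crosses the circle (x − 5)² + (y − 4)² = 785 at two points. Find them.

From the line, y = (−378 − 5x)/17. Substituting:
314x² + 1570x − 20724 = 0  ⟹  x² + 5x − 66 = 0
x = 6 or x = −11, giving (6, −24) and (−11, −19).

(−11, −19) and (6, −24)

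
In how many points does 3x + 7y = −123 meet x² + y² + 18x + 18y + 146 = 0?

d² = (3·(−9) + 7·(−9) − (−123))²/58 = 1089/58; r² = 16.
Since d² > r², the line lies outside the circle.

0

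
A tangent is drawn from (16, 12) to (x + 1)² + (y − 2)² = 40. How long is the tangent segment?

√349

With centre O = (−1, 2), |OP|² = 389 and r² = 40.
Power of the point: PT² = |PO|² − r² = 349, so PT = √349.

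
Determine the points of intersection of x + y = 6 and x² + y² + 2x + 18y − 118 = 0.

(1, 5) and (13, −7)

Express y = −x + 6 and substitute into the circle:
2x² − 28x + 26 = 0  ⟹  x² − 14x + 13 = 0
x = 13 or x = 1, giving (13, −7) and (1, 5).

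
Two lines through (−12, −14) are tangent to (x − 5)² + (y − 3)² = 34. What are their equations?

3x − 5y = 34 and 5x − 3y = −18

Let a tangent through (−12, −14) have slope m. Its distance from (5, 3) must equal √34:
[m·(17) − (17)]² = 34(m² + 1)
15m² − 34m + 15 = 0, so m = 3/5 or m = 5/3.
With m = 3/5: 3x − 5y = 34. With m = 5/3: 5x − 3y = −18.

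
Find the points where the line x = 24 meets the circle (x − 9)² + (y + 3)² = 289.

(24, −11) and (24, 5)

The line gives x = 24. Substituting into the circle:
y² + 6y − 55 = 0
y = 5 or y = −11, giving (24, 5) and (24, −11).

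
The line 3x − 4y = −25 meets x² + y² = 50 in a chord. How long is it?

10

Centre (0, 0), r² = 50. Perpendicular distance d from centre to line = |25| / √25 = 25/√25.
Half the chord is √(r² − d²) = √(25), so the full chord is 10.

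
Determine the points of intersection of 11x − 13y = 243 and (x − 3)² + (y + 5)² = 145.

(2, −17) and (15, −6)

Substitute y = (−243 + 11x)/13:
290x² − 4930x + 8700 = 0  ⟹  x² − 17x + 30 = 0
x = 15 or x = 2, giving (15, −6) and (2, −17).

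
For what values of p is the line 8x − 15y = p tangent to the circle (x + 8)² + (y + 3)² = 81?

The line touches the circle iff its distance from (−8, −3) is 9:
|8·(−8) − 15·(−3) − p| / √289 = 9
|p − (−19)| = 9·17, so p = 134 or p = −172.

p = −172 or p = 134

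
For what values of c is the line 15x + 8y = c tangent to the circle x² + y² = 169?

Tangency holds when the distance from the centre (0, 0) to the line equals the radius 13:
|15·0 + 8·0 − c| / √289 = 13
|c| = 13·17, so c = 221 or c = −221.

c = −221 or c = 221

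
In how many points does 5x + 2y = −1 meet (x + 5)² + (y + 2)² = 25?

0

Substituting the line into the circle gives 29x² + 10x + 9 = 0.
Discriminant = (10)² − 4·29·(9) = −944 < 0.
No real roots: the line does not meet the circle.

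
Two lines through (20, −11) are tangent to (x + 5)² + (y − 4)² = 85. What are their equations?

7x + 6y = 74 and 2x + 9y = −59

Let a tangent through (20, −11) have slope m. Its distance from (−5, 4) must equal √85:
[m·(−25) − (15)]² = 85(m² + 1)
54m² + 75m + 14 = 0, so m = −7/6 or m = −2/9.
Through (20, −11) these give 7x + 6y = 74 and 2x + 9y = −59.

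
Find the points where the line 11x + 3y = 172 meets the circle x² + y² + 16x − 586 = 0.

(11, 17) and (17, −5)

Express y = (172 − 11x)/3 and substitute into the circle:
130x² − 3640x + 24310 = 0  ⟹  x² − 28x + 187 = 0
x = 17 or x = 11, giving (17, −5) and (11, 17).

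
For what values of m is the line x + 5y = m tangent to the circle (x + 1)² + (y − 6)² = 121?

m = 29 ± 11√26

The line touches the circle iff its distance from (−1, 6) is 11:
|1·(−1) + 5·6 − m| / √26 = 11
|m − (29)| = 11√26.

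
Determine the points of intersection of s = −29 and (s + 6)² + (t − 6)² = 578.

The line gives s = −29. Substituting into the circle:
t² − 12t − 13 = 0
t = 13 or t = −1, giving (−29, 13) and (−29, −1).

(−29, −1) and (−29, 13)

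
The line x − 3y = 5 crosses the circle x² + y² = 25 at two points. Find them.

(−4, −3) and (5, 0)

Express y = (−5 + x)/3 and substitute into the circle:
10x² − 10x − 200 = 0  ⟹  x² − x − 20 = 0
x = 5 or x = −4, giving (5, 0) and (−4, −3).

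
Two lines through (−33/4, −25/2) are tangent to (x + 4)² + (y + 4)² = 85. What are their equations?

Write the tangent as mx − y + (−25/2 − m·(−33/4)) = 0 and set its distance from the centre to √85:
(17/4m − (17/2))² = 85(m² + 1)
63m² + 68m + 12 = 0, so m = −2/9 or m = −6/7.
With m = −2/9: 2x + 9y = −129. With m = −6/7: 6x + 7y = −137.

2x + 9y = −129 and 6x + 7y = −137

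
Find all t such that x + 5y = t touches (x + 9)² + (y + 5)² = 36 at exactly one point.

Tangency holds when the distance from the centre (−9, −5) to the line equals the radius 6:
|1·(−9) + 5·(−5) − t| / √26 = 6
|t − (−34)| = 6√26.

t = −34 ± 6√26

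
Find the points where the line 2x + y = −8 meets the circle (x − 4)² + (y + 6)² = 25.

(−1, −6) and (1, −10)

Substitute y = −2x − 8:
5x² − 5 = 0  ⟹  x² − 1 = 0
x = 1 or x = −1, giving (1, −10) and (−1, −6).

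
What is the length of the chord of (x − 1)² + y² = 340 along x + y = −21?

14√2

Express y = −x − 21 and substitute into the circle:
2x² + 40x + 102 = 0  ⟹  x² + 20x + 51 = 0
x = −3 or x = −17, giving (−3, −18) and (−17, −4).
Chord length = distance between (−3, −18) and (−17, −4) = √392 = 14√2.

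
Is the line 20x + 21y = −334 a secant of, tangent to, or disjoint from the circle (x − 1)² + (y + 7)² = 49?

disjoint

Centre (1, −7), r² = 49. Distance² from centre to line = (207)²/841 = 42849/841.
Since d² > r², the line lies outside the circle.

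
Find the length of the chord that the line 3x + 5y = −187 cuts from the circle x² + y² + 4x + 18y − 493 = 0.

Centre (−2, −9), r² = 578. Perpendicular distance d from centre to line = |136| / √34 = 136/√34.
Chord = 2√(r² − d²) = 2·√(34) = 2√34.

2√34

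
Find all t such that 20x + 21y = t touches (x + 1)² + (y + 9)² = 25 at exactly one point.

For a tangent, require d(centre, line) = r = 5.
|20·(−1) + 21·(−9) − t| / √841 = 5
|t − (−209)| = 5·29, so t = −64 or t = −354.

t = −354 or t = −64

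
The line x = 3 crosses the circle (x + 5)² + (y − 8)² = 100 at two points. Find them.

(3, 2) and (3, 14)

The line gives x = 3. Substituting into the circle:
y² − 16y + 28 = 0
y = 14 or y = 2, giving (3, 14) and (3, 2).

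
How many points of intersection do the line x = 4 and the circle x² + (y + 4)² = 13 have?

Substituting the line into the circle gives y² + 8y + 19 = 0.
Discriminant = (8)² − 4·1·(19) = −12 < 0.
No real roots: the line does not meet the circle.

0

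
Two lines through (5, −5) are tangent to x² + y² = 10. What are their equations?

Let a tangent through (5, −5) have slope m. Its distance from (0, 0) must equal √10:
(−5m − (5))² = 10(m² + 1)
3m² + 10m + 3 = 0, so m = −3 or m = −1/3.
Through (5, −5) these give 3x + y = 10 and x + 3y = −10.

3x + y = 10 and x + 3y = −10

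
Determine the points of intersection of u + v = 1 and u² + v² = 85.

Express v = −u + 1 and substitute into the circle:
2u² − 2u − 84 = 0  ⟹  u² − u − 42 = 0
u = 7 or u = −6, giving (7, −6) and (−6, 7).

(−6, 7) and (7, −6)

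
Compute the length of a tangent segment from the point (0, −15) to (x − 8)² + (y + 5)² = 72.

Centre (8, −5), r² = 72. |PO|² = (−8)² + (−10)² = 164.
By the tangent–radius right angle, tangent length = √(|PO|² − r²) = √92 = 2√23.

2√23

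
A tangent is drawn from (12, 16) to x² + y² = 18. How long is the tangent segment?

Centre (0, 0), r² = 18. |PO|² = (12)² + (16)² = 400.
By the tangent–radius right angle, tangent length = √(|PO|² − r²) = √382.

√382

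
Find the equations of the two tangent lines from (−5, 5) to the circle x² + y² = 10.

x + 3y = 10 and 3x + y = −10

A line y − (5) = m(x − (−5)) is tangent when its distance from (0, 0) is √10:
[m·(5) − (−5)]² = 10(m² + 1)
3m² + 10m + 3 = 0, so m = −1/3 or m = −3.
With m = −1/3: x + 3y = 10. With m = −3: 3x + y = −10.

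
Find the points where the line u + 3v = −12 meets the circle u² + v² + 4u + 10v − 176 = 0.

Express v = (−12 − u)/3 and substitute into the circle:
10u² + 30u − 1800 = 0  ⟹  u² + 3u − 180 = 0
u = 12 or u = −15, giving (12, −8) and (−15, 1).

(−15, 1) and (12, −8)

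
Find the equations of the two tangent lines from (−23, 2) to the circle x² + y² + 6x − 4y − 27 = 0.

x − 3y = −29 and x + 3y = −17

Let a tangent through (−23, 2) have slope m. Its distance from (−3, 2) must equal 2√10:
(20m − (0))² = 40(m² + 1)
9m² − 1 = 0, so m = 1/3 or m = −1/3.
With m = 1/3: x − 3y = −29. With m = −1/3: x + 3y = −17.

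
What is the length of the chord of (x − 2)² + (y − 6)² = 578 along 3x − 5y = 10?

8√34

Express y = (−10 + 3x)/5 and substitute into the circle:
34x² − 340x − 12750 = 0  ⟹  x² − 10x − 375 = 0
x = 25 or x = −15, giving (25, 13) and (−15, −11).
Chord length = distance between (25, 13) and (−15, −11) = √2176 = 8√34.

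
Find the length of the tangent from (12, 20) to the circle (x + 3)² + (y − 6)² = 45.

The centre is (−3, 6) and r = 3√5. The square of the distance from P to the centre is 225 + 196 = 421.
Power of the point: PT² = |PO|² − r² = 376, so PT = 2√94.

2√94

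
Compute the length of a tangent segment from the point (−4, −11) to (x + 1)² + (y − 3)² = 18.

Centre (−1, 3), r² = 18. |PO|² = (−3)² + (−14)² = 205.
Power of the point: PT² = |PO|² − r² = 187, so PT = √187.

√187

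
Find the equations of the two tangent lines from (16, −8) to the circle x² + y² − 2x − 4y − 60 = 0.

Write the tangent as mx − y + (−8 − m·(16)) = 0 and set its distance from the centre to √65:
(−15m − (10))² = 65(m² + 1)
32m² + 60m + 7 = 0, so m = −7/4 or m = −1/8.
With m = −7/4: 7x + 4y = 80. With m = −1/8: x + 8y = −48.

7x + 4y = 80 and x + 8y = −48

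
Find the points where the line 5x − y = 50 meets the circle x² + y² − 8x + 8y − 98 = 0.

(7, −15) and (11, 5)

From the line, y = 5x − 50. Substituting:
26x² − 468x + 2002 = 0  ⟹  x² − 18x + 77 = 0
x = 11 or x = 7, giving (11, 5) and (7, −15).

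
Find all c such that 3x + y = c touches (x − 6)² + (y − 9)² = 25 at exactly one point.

c = 27 ± 5√10

Tangency holds when the distance from the centre (6, 9) to the line equals the radius 5:
|3·6 + 1·9 − c| / √10 = 5
|c − (27)| = 5√10.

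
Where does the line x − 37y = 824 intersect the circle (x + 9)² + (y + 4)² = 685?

(−27, −23) and (10, −22)

From the line, y = (−824 + x)/37. Substituting:
1370x² + 23290x − 369900 = 0  ⟹  x² + 17x − 270 = 0
x = 10 or x = −27, giving (10, −22) and (−27, −23).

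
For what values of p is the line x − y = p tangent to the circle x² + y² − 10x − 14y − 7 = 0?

Tangency holds when the distance from the centre (5, 7) to the line equals the radius 9:
|1·5 − 1·7 − p| / √2 = 9
|p − (−2)| = 9√2.

p = −2 ± 9√2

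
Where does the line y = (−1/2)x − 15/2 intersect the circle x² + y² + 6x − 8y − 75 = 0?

Substitute y = (−15 − x)/2:
5x² + 70x + 165 = 0  ⟹  x² + 14x + 33 = 0
x = −3 or x = −11, giving (−3, −6) and (−11, −2).

(−11, −2) and (−3, −6)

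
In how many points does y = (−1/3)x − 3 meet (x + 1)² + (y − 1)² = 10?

0

d² = (1·(−1) + 3·1 − (−9))²/10 = 121/10; r² = 10.
Since d² > r², the line lies outside the circle.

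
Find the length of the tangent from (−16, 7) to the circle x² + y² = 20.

√285

With centre O = (0, 0), |OP|² = 305 and r² = 20.
Power of the point: PT² = |PO|² − r² = 285, so PT = √285.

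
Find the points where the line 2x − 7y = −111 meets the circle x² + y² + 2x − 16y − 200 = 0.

Express y = (111 + 2x)/7 and substitute into the circle:
53x² + 318x − 9911 = 0  ⟹  x² + 6x − 187 = 0
x = 11 or x = −17, giving (11, 19) and (−17, 11).

(−17, 11) and (11, 19)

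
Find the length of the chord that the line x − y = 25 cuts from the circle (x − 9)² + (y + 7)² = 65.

Centre (9, −7), r² = 65. Perpendicular distance d from centre to line = |−9| / √2 = 9/√2.
Chord = 2√(r² − d²) = 2·√(49/2) = 7√2.

7√2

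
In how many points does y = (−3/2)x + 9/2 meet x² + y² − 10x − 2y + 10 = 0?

2

Centre (5, 1), r² = 16. Distance² from centre to line = (8)²/13 = 64/13.
Since d² < r², the line cuts the circle twice.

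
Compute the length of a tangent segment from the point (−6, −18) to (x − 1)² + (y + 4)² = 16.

The centre is (1, −4) and r = 4. The square of the distance from P to the centre is 49 + 196 = 245.
Power of the point: PT² = |PO|² − r² = 229, so PT = √229.

√229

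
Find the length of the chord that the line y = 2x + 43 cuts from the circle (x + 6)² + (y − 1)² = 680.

From the line, y = 2x + 43. Substituting:
5x² + 180x + 1120 = 0  ⟹  x² + 36x + 224 = 0
x = −8 or x = −28, giving (−8, 27) and (−28, −13).
Chord length = distance between (−8, 27) and (−28, −13) = √2000 = 20√5.

20√5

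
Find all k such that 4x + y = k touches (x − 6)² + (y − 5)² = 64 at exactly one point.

k = 29 ± 8√17

The line touches the circle iff its distance from (6, 5) is 8:
|4·6 + 1·5 − k| / √17 = 8
|k − (29)| = 8√17.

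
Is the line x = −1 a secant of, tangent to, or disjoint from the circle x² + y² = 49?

Centre (0, 0), r² = 49. Distance² from centre to line = (1)² = 1.
Since d² < r², the line cuts the circle twice.

secant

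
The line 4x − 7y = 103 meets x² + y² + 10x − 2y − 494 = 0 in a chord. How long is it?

From the line, y = (−103 + 4x)/7. Substituting:
65x² − 390x − 12155 = 0  ⟹  x² − 6x − 187 = 0
x = 17 or x = −11, giving (17, −5) and (−11, −21).
Chord length = distance between (17, −5) and (−11, −21) = √1040 = 4√65.

4√65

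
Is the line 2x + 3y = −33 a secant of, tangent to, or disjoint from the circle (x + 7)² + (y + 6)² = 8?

Centre (−7, −6), r² = 8. Distance² from centre to line = (1)²/13 = 1/13.
Since d² < r², the line cuts the circle twice.

secant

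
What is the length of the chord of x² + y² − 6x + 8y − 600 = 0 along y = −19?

Centre (3, −4), r² = 625. Perpendicular distance d from centre to line = |15| / √1 = 15.
Chord = 2√(r² − d²) = 2·√(400) = 40.

40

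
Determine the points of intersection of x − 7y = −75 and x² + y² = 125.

Substitute y = (75 + x)/7:
50x² + 150x − 500 = 0  ⟹  x² + 3x − 10 = 0
x = 2 or x = −5, giving (2, 11) and (−5, 10).

(−5, 10) and (2, 11)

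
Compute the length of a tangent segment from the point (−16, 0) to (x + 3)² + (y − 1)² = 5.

√165

The centre is (−3, 1) and r = √5. The square of the distance from P to the centre is 169 + 1 = 170.
Power of the point: PT² = |PO|² − r² = 165, so PT = √165.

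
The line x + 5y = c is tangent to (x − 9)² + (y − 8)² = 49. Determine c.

The line touches the circle iff its distance from (9, 8) is 7:
|1·9 + 5·8 − c| / √26 = 7
|c − (49)| = 7√26.

c = 49 ± 7√26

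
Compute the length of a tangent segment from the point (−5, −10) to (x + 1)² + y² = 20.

4√6

The centre is (−1, 0) and r = 2√5. The square of the distance from P to the centre is 16 + 100 = 116.
Power of the point: PT² = |PO|² − r² = 96, so PT = 4√6.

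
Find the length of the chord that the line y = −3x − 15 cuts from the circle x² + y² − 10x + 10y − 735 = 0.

17√10

From the line, y = −3x − 15. Substituting:
10x² + 50x − 660 = 0  ⟹  x² + 5x − 66 = 0
x = 6 or x = −11, giving (6, −33) and (−11, 18).
|(6, −33) − (−11, 18)| = √((17)² + (−51)²) = 17√10.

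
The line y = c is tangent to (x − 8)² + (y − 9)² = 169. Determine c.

Tangency holds when the distance from the centre (8, 9) to the line equals the radius 13:
|0·8 + 1·9 − c| / √1 = 13
|c − (9)| = 13, so c = 22 or c = −4.

c = −4 or c = 22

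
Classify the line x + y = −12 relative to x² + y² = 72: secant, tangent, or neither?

tangent

Centre (0, 0), r² = 72. Distance² from centre to line = (12)²/2 = 72.
Since d² = r², the line is tangent.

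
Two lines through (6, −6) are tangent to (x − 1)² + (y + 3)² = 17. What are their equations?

A line y − (−6) = m(x − (6)) is tangent when its distance from (1, −3) is √17:
(−5m − (3))² = 17(m² + 1)
4m² + 15m − 4 = 0, so m = 1/4 or m = −4.
With m = 1/4: x − 4y = 30. With m = −4: 4x + y = 18.

x − 4y = 30 and 4x + y = 18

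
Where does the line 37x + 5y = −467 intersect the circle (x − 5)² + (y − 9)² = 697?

Substitute y = (−467 − 37x)/5:
1394x² + 37638x + 245344 = 0  ⟹  x² + 27x + 176 = 0
x = −11 or x = −16, giving (−11, −12) and (−16, 25).

(−16, 25) and (−11, −12)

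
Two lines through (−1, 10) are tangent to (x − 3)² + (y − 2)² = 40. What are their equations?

Let a tangent through (−1, 10) have slope m. Its distance from (3, 2) must equal 2√10:
[m·(4) − (−8)]² = 40(m² + 1)
3m² − 8m − 3 = 0, so m = 3 or m = −1/3.
With m = 3: 3x − y = −13. With m = −1/3: x + 3y = 29.

3x − y = −13 and x + 3y = 29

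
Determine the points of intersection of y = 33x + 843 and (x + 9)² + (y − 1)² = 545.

Express y = 33x + 843 and substitute into the circle:
1090x² + 55590x + 708500 = 0  ⟹  x² + 51x + 650 = 0
x = −25 or x = −26, giving (−25, 18) and (−26, −15).

(−26, −15) and (−25, 18)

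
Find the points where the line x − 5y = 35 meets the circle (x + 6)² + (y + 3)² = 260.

(−20, −11) and (10, −5)

From the line, y = (−35 + x)/5. Substituting:
26x² + 260x − 5200 = 0  ⟹  x² + 10x − 200 = 0
x = 10 or x = −20, giving (10, −5) and (−20, −11).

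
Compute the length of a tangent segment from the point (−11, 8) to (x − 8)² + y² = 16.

√409

Centre (8, 0), r² = 16. |PO|² = (−19)² + (8)² = 425.
The tangent meets the radius at right angles, so tangent² = |PO|² − r² = 425 − 16 = 409.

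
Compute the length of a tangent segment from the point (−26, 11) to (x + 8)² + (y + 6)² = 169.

Centre (−8, −6), r² = 169. |PO|² = (−18)² + (17)² = 613.
By the tangent–radius right angle, tangent length = √(|PO|² − r²) = √444 = 2√111.

2√111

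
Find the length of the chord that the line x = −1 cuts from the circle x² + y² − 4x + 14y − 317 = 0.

Centre (2, −7), r² = 370. Perpendicular distance d from centre to line = |3| / √1 = 3.
Chord = 2√(r² − d²) = 2·√(361) = 38.

38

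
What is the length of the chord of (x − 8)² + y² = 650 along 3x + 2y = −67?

Centre (8, 0), r² = 650. Perpendicular distance d from centre to line = |91| / √13 = 91/√13.
Chord = 2√(r² − d²) = 2·√(13) = 2√13.

2√13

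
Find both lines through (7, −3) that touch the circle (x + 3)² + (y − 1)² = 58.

7x + 3y = 40 and 3x − 7y = 42

Let a tangent through (7, −3) have slope m. Its distance from (−3, 1) must equal √58:
(−10m − (4))² = 58(m² + 1)
21m² + 40m − 21 = 0, so m = −7/3 or m = 3/7.
Through (7, −3) these give 7x + 3y = 40 and 3x − 7y = 42.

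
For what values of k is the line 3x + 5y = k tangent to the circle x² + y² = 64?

For a tangent, require d(centre, line) = r = 8.
|3·0 + 5·0 − k| / √34 = 8
|k| = 8√34.

k = ±8√34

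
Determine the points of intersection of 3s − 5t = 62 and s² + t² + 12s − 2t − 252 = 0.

Substitute t = (−62 + 3s)/5:
34s² − 102s − 1836 = 0  ⟹  s² − 3s − 54 = 0
s = 9 or s = −6, giving (9, −7) and (−6, −16).

(−6, −16) and (9, −7)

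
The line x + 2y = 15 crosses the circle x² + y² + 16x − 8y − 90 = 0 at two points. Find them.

Express y = (15 − x)/2 and substitute into the circle:
5x² + 50x − 375 = 0  ⟹  x² + 10x − 75 = 0
x = 5 or x = −15, giving (5, 5) and (−15, 15).

(−15, 15) and (5, 5)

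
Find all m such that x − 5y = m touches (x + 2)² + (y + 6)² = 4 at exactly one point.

m = 28 ± 2√26

Tangency holds when the distance from the centre (−2, −6) to the line equals the radius 2:
|1·(−2) − 5·(−6) − m| / √26 = 2
|m − (28)| = 2√26.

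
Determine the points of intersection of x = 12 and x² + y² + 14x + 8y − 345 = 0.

(12, −11) and (12, 3)

The line gives x = 12. Substituting into the circle:
y² + 8y − 33 = 0
y = 3 or y = −11, giving (12, 3) and (12, −11).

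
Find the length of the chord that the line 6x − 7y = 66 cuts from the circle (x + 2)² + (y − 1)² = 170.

2√85

From the line, y = (−66 + 6x)/7. Substituting:
85x² − 680x − 2805 = 0  ⟹  x² − 8x − 33 = 0
x = 11 or x = −3, giving (11, 0) and (−3, −12).
Chord length = distance between (11, 0) and (−3, −12) = √340 = 2√85.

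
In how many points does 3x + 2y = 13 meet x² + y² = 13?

Centre (0, 0), r² = 13. Distance² from centre to line = (−13)²/13 = 13.
Since d² = r², the line is tangent.

1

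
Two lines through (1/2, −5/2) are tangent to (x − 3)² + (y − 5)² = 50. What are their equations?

Write the tangent as mx − y + (−5/2 − m·(1/2)) = 0 and set its distance from the centre to 5√2:
(5/2m − (15/2))² = 50(m² + 1)
7m² + 6m − 1 = 0, so m = −1 or m = 1/7.
With m = −1: x + y = −2. With m = 1/7: x − 7y = 18.

x + y = −2 and x − 7y = 18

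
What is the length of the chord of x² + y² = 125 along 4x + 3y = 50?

10

The distance from (0, 0) to the line is 50/√25, and r² = 125.
Chord = 2√(r² − d²) = 2·√(25) = 10.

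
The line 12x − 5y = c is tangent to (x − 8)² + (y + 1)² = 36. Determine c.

c = 23 or c = 179

For a tangent, require d(centre, line) = r = 6.
|12·8 − 5·(−1) − c| / √169 = 6
|c − (101)| = 6·13, so c = 179 or c = 23.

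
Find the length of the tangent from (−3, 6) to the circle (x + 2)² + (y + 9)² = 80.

The centre is (−2, −9) and r = 4√5. The square of the distance from P to the centre is 1 + 225 = 226.
Power of the point: PT² = |PO|² − r² = 146, so PT = √146.

√146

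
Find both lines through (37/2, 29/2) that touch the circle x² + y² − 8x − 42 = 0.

Let a tangent through (37/2, 29/2) have slope m. Its distance from (4, 0) must equal √58:
[m·(−29/2) − (−29/2)]² = 58(m² + 1)
21m² − 58m + 21 = 0, so m = 3/7 or m = 7/3.
With m = 3/7: 3x − 7y = −46. With m = 7/3: 7x − 3y = 86.

3x − 7y = −46 and 7x − 3y = 86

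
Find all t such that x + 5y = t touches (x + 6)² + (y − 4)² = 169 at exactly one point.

t = 14 ± 13√26

For a tangent, require d(centre, line) = r = 13.
|1·(−6) + 5·4 − t| / √26 = 13
|t − (14)| = 13√26.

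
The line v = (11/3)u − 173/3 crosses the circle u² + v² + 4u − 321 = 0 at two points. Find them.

(13, −10) and (16, 1)

Express v = (−173 + 11u)/3 and substitute into the circle:
130u² − 3770u + 27040 = 0  ⟹  u² − 29u + 208 = 0
u = 16 or u = 13, giving (16, 1) and (13, −10).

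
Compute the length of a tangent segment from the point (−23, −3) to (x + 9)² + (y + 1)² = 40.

With centre O = (−9, −1), |OP|² = 200 and r² = 40.
By the tangent–radius right angle, tangent length = √(|PO|² − r²) = √160 = 4√10.

4√10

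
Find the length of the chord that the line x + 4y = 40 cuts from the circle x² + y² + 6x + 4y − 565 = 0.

Express y = (40 − x)/4 and substitute into the circle:
17x² − 6800 = 0  ⟹  x² − 400 = 0
x = 20 or x = −20, giving (20, 5) and (−20, 15).
Chord length = distance between (20, 5) and (−20, 15) = √1700 = 10√17.

10√17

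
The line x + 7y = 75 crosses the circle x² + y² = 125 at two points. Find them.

(−2, 11) and (5, 10)

Substitute y = (75 − x)/7:
50x² − 150x − 500 = 0  ⟹  x² − 3x − 10 = 0
x = 5 or x = −2, giving (5, 10) and (−2, 11).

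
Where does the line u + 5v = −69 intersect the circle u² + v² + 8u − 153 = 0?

Substitute v = (−69 − u)/5:
26u² + 338u + 936 = 0  ⟹  u² + 13u + 36 = 0
u = −4 or u = −9, giving (−4, −13) and (−9, −12).

(−9, −12) and (−4, −13)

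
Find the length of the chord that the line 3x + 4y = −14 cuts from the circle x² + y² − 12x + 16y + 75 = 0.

From the line, y = (−14 − 3x)/4. Substituting:
25x² − 300x + 500 = 0  ⟹  x² − 12x + 20 = 0
x = 10 or x = 2, giving (10, −11) and (2, −5).
|(10, −11) − (2, −5)| = √((8)² + (−6)²) = 10.

10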